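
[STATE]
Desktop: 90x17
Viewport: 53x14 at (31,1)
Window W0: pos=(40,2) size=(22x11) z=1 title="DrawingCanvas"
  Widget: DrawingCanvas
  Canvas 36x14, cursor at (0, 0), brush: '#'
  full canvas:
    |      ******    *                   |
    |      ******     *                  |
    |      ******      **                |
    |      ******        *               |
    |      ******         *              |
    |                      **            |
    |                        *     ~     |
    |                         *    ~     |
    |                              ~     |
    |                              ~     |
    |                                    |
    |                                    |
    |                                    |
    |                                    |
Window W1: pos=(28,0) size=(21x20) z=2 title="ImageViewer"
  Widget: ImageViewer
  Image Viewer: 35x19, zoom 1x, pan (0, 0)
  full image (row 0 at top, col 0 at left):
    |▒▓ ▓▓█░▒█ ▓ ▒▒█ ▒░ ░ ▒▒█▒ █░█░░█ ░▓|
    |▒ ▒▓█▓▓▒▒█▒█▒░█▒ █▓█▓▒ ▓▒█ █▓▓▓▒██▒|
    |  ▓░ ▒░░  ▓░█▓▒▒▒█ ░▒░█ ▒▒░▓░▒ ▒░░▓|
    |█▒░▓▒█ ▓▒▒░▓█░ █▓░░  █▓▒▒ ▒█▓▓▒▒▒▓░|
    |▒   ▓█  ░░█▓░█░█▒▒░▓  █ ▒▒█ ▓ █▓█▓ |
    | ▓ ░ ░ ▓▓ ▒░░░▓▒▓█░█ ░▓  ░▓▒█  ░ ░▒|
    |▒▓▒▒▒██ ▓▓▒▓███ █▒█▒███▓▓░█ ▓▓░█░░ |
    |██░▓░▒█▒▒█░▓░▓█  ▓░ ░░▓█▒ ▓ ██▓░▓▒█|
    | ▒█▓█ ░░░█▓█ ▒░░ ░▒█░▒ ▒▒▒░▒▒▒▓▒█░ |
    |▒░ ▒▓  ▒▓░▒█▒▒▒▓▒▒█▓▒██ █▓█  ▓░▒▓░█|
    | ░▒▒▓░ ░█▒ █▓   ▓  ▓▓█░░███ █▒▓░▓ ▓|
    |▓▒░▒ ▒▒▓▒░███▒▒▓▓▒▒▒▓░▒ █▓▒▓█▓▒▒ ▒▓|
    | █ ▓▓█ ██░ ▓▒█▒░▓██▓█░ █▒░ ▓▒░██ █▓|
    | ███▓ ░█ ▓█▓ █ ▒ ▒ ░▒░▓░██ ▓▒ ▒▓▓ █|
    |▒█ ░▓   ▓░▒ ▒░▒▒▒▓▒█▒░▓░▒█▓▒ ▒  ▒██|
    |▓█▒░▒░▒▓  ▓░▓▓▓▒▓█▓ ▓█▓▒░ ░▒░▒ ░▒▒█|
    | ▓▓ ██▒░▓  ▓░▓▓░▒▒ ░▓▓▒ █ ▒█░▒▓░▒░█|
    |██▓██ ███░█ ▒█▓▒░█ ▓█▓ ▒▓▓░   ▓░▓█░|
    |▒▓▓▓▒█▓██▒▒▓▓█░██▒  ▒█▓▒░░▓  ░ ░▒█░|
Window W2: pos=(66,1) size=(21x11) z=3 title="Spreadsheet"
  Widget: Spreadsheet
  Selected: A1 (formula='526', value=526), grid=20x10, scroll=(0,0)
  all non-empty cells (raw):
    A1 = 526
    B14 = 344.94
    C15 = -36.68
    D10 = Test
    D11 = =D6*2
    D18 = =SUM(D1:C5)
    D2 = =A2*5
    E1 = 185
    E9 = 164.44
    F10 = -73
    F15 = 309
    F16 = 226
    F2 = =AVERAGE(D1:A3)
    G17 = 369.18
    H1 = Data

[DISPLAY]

mageViewer       ┃                 ┏━━━━━━━━━━━━━━━━━
─────────────────┨━━━━━━━━━━━━┓    ┃ Spreadsheet     
 ▓▓█░▒█ ▓ ▒▒█ ▒░ ┃Canvas      ┃    ┠─────────────────
▒▓█▓▓▒▒█▒█▒░█▒ █▓┃────────────┨    ┃A1: 526          
▓░ ▒░░  ▓░█▓▒▒▒█ ┃****    *   ┃    ┃       A       B 
░▓▒█ ▓▒▒░▓█░ █▓░░┃****     *  ┃    ┃-----------------
  ▓█  ░░█▓░█░█▒▒░┃****      **┃    ┃  1    [526]     
 ░ ░ ▓▓ ▒░░░▓▒▓█░┃****        ┃    ┃  2        0     
▒▒▒██ ▓▓▒▓███ █▒█┃****        ┃    ┃  3        0     
░▓░▒█▒▒█░▓░▓█  ▓░┃            ┃    ┃  4        0     
█▓█ ░░░█▓█ ▒░░ ░▒┃            ┃    ┗━━━━━━━━━━━━━━━━━
 ▒▓  ▒▓░▒█▒▒▒▓▒▒█┃━━━━━━━━━━━━┛                      
▒▒▓░ ░█▒ █▓   ▓  ┃                                   
░▒ ▒▒▓▒░███▒▒▓▓▒▒┃                                   


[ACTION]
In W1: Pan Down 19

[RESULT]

mageViewer       ┃                 ┏━━━━━━━━━━━━━━━━━
─────────────────┨━━━━━━━━━━━━┓    ┃ Spreadsheet     
                 ┃Canvas      ┃    ┠─────────────────
                 ┃────────────┨    ┃A1: 526          
                 ┃****    *   ┃    ┃       A       B 
                 ┃****     *  ┃    ┃-----------------
                 ┃****      **┃    ┃  1    [526]     
                 ┃****        ┃    ┃  2        0     
                 ┃****        ┃    ┃  3        0     
                 ┃            ┃    ┃  4        0     
                 ┃            ┃    ┗━━━━━━━━━━━━━━━━━
                 ┃━━━━━━━━━━━━┛                      
                 ┃                                   
                 ┃                                   


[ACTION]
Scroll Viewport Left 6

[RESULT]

   ┃ ImageViewer       ┃                 ┏━━━━━━━━━━━
   ┠───────────────────┨━━━━━━━━━━━━┓    ┃ Spreadshee
   ┃                   ┃Canvas      ┃    ┠───────────
   ┃                   ┃────────────┨    ┃A1: 526    
   ┃                   ┃****    *   ┃    ┃       A   
   ┃                   ┃****     *  ┃    ┃-----------
   ┃                   ┃****      **┃    ┃  1    [526
   ┃                   ┃****        ┃    ┃  2        
   ┃                   ┃****        ┃    ┃  3        
   ┃                   ┃            ┃    ┃  4        
   ┃                   ┃            ┃    ┗━━━━━━━━━━━
   ┃                   ┃━━━━━━━━━━━━┛                
   ┃                   ┃                             
   ┃                   ┃                             


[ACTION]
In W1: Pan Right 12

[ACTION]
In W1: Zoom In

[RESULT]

   ┃ ImageViewer       ┃                 ┏━━━━━━━━━━━
   ┠───────────────────┨━━━━━━━━━━━━┓    ┃ Spreadshee
   ┃  ▒▒▓▓░░▒▒██▒▒▒▒▒▒▓┃Canvas      ┃    ┠───────────
   ┃  ░░██▒▒  ██▓▓     ┃────────────┨    ┃A1: 526    
   ┃  ░░██▒▒  ██▓▓     ┃****    *   ┃    ┃       A   
   ┃▒▒▓▓▒▒░░██████▒▒▒▒▓┃****     *  ┃    ┃-----------
   ┃▒▒▓▓▒▒░░██████▒▒▒▒▓┃****      **┃    ┃  1    [526
   ┃  ████░░  ▓▓▒▒██▒▒░┃****        ┃    ┃  2        
   ┃  ████░░  ▓▓▒▒██▒▒░┃****        ┃    ┃  3        
   ┃░░██  ▓▓██▓▓  ██  ▒┃            ┃    ┃  4        
   ┃░░██  ▓▓██▓▓  ██  ▒┃            ┃    ┗━━━━━━━━━━━
   ┃    ▓▓░░▒▒  ▒▒░░▒▒▒┃━━━━━━━━━━━━┛                
   ┃    ▓▓░░▒▒  ▒▒░░▒▒▒┃                             
   ┃▒▒▓▓    ▓▓░░▓▓▓▓▓▓▒┃                             


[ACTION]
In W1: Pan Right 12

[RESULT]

   ┃ ImageViewer       ┃                 ┏━━━━━━━━━━━
   ┠───────────────────┨━━━━━━━━━━━━┓    ┃ Spreadshee
   ┃▒▒▒▒▒▒▓▓▒▒▒▒██▓▓▒▒█┃Canvas      ┃    ┠───────────
   ┃▓▓      ▓▓    ▓▓▓▓█┃────────────┨    ┃A1: 526    
   ┃▓▓      ▓▓    ▓▓▓▓█┃****    *   ┃    ┃       A   
   ┃██▒▒▒▒▓▓▓▓▒▒▒▒▒▒▓▓░┃****     *  ┃    ┃-----------
   ┃██▒▒▒▒▓▓▓▓▒▒▒▒▒▒▓▓░┃****      **┃    ┃  1    [526
   ┃▒▒██▒▒░░▓▓████▓▓██░┃****        ┃    ┃  2        
   ┃▒▒██▒▒░░▓▓████▓▓██░┃****        ┃    ┃  3        
   ┃  ██  ▒▒  ▒▒  ░░▒▒░┃            ┃    ┃  4        
   ┃  ██  ▒▒  ▒▒  ░░▒▒░┃            ┃    ┗━━━━━━━━━━━
   ┃▒▒░░▒▒▒▒▒▒▓▓▒▒██▒▒░┃━━━━━━━━━━━━┛                
   ┃▒▒░░▒▒▒▒▒▒▓▓▒▒██▒▒░┃                             
   ┃▓▓▓▓▓▓▒▒▓▓██▓▓  ▓▓█┃                             


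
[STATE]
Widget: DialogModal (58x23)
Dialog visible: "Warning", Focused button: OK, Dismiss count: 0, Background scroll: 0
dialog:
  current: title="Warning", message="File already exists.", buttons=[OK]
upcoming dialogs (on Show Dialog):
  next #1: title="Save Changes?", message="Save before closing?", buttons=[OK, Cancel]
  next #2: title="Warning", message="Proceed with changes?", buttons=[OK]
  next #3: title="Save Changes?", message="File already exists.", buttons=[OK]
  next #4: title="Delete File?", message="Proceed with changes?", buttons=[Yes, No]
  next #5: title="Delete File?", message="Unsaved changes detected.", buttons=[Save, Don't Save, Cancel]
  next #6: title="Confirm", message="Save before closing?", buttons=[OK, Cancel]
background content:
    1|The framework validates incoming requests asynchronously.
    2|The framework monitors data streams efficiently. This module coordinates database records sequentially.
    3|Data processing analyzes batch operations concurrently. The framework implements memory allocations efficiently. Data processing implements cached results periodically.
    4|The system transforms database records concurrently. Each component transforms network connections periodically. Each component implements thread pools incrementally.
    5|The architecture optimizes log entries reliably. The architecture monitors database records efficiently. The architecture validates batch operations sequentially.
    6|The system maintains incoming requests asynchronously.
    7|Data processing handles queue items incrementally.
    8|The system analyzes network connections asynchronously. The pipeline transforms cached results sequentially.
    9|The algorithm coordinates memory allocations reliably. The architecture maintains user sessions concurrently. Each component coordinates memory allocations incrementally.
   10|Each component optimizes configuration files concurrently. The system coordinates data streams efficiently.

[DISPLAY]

The framework validates incoming requests asynchronously. 
The framework monitors data streams efficiently. This modu
Data processing analyzes batch operations concurrently. Th
The system transforms database records concurrently. Each 
The architecture optimizes log entries reliably. The archi
The system maintains incoming requests asynchronously.    
Data processing handles queue items incrementally.        
The system analyzes network connections asynchronously. Th
The algorithm coordinates memory allocations reliably. The
Each component op┌──────────────────────┐les concurrently.
                 │       Warning        │                 
                 │ File already exists. │                 
                 │         [OK]         │                 
                 └──────────────────────┘                 
                                                          
                                                          
                                                          
                                                          
                                                          
                                                          
                                                          
                                                          
                                                          


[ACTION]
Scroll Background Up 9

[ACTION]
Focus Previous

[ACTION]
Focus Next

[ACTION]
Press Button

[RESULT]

The framework validates incoming requests asynchronously. 
The framework monitors data streams efficiently. This modu
Data processing analyzes batch operations concurrently. Th
The system transforms database records concurrently. Each 
The architecture optimizes log entries reliably. The archi
The system maintains incoming requests asynchronously.    
Data processing handles queue items incrementally.        
The system analyzes network connections asynchronously. Th
The algorithm coordinates memory allocations reliably. The
Each component optimizes configuration files concurrently.
                                                          
                                                          
                                                          
                                                          
                                                          
                                                          
                                                          
                                                          
                                                          
                                                          
                                                          
                                                          
                                                          


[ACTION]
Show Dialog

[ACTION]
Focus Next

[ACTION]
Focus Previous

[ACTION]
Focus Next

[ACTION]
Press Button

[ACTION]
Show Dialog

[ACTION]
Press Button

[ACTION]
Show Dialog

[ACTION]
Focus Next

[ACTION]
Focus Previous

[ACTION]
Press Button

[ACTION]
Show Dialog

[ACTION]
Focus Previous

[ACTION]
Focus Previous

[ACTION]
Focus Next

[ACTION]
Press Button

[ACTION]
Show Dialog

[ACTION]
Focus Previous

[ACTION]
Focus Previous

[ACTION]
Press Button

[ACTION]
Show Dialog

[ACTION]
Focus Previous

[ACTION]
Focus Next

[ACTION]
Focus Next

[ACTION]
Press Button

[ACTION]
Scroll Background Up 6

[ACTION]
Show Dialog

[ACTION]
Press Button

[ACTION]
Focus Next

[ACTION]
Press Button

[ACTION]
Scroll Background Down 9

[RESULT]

Each component optimizes configuration files concurrently.
                                                          
                                                          
                                                          
                                                          
                                                          
                                                          
                                                          
                                                          
                                                          
                                                          
                                                          
                                                          
                                                          
                                                          
                                                          
                                                          
                                                          
                                                          
                                                          
                                                          
                                                          
                                                          


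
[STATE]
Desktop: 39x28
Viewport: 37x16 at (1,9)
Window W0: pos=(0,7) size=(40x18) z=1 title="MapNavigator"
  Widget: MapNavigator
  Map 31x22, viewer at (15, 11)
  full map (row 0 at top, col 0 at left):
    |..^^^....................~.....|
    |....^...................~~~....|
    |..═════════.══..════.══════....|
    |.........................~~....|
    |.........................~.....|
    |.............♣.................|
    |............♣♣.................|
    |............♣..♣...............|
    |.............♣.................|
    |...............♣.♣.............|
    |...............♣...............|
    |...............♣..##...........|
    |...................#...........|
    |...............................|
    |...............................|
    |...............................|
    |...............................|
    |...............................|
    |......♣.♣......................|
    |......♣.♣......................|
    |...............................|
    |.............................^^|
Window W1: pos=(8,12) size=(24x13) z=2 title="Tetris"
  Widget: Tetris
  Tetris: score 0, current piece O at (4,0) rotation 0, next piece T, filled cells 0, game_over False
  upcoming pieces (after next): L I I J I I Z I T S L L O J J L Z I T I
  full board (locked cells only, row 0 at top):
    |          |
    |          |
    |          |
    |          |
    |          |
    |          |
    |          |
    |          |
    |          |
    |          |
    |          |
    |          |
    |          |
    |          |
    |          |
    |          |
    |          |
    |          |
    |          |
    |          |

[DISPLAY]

─────────────────────────────────────
    .........................~.....  
    .............♣.................  
    ...┏━━━━━━━━━━━━━━━━━━━━━━┓....  
    ...┃ Tetris               ┃....  
    ...┠──────────────────────┨....  
    ...┃          │Next:      ┃....  
    ...┃          │ ▒         ┃....  
    ...┃          │▒▒▒        ┃....  
    ...┃          │           ┃....  
    ...┃          │           ┃....  
    ...┃          │           ┃....  
    ...┃          │Score:     ┃....  
    ...┃          │0          ┃....  
    ...┃          │           ┃....  
━━━━━━━┗━━━━━━━━━━━━━━━━━━━━━━┛━━━━━━


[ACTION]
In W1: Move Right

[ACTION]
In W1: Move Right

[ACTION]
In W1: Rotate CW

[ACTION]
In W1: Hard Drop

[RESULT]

─────────────────────────────────────
    .........................~.....  
    .............♣.................  
    ...┏━━━━━━━━━━━━━━━━━━━━━━┓....  
    ...┃ Tetris               ┃....  
    ...┠──────────────────────┨....  
    ...┃          │Next:      ┃....  
    ...┃          │  ▒        ┃....  
    ...┃          │▒▒▒        ┃....  
    ...┃          │           ┃....  
    ...┃          │           ┃....  
    ...┃          │           ┃....  
    ...┃          │Score:     ┃....  
    ...┃      ▓▓  │0          ┃....  
    ...┃      ▓▓  │           ┃....  
━━━━━━━┗━━━━━━━━━━━━━━━━━━━━━━┛━━━━━━


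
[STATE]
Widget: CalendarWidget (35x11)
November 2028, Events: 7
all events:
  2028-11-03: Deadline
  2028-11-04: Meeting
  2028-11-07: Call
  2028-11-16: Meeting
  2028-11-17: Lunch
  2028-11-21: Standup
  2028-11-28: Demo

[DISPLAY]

           November 2028           
Mo Tu We Th Fr Sa Su               
       1  2  3*  4*  5             
 6  7*  8  9 10 11 12              
13 14 15 16* 17* 18 19             
20 21* 22 23 24 25 26              
27 28* 29 30                       
                                   
                                   
                                   
                                   


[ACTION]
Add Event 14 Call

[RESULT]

           November 2028           
Mo Tu We Th Fr Sa Su               
       1  2  3*  4*  5             
 6  7*  8  9 10 11 12              
13 14* 15 16* 17* 18 19            
20 21* 22 23 24 25 26              
27 28* 29 30                       
                                   
                                   
                                   
                                   


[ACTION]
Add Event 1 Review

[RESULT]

           November 2028           
Mo Tu We Th Fr Sa Su               
       1*  2  3*  4*  5            
 6  7*  8  9 10 11 12              
13 14* 15 16* 17* 18 19            
20 21* 22 23 24 25 26              
27 28* 29 30                       
                                   
                                   
                                   
                                   


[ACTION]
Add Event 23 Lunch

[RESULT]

           November 2028           
Mo Tu We Th Fr Sa Su               
       1*  2  3*  4*  5            
 6  7*  8  9 10 11 12              
13 14* 15 16* 17* 18 19            
20 21* 22 23* 24 25 26             
27 28* 29 30                       
                                   
                                   
                                   
                                   


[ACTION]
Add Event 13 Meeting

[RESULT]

           November 2028           
Mo Tu We Th Fr Sa Su               
       1*  2  3*  4*  5            
 6  7*  8  9 10 11 12              
13* 14* 15 16* 17* 18 19           
20 21* 22 23* 24 25 26             
27 28* 29 30                       
                                   
                                   
                                   
                                   


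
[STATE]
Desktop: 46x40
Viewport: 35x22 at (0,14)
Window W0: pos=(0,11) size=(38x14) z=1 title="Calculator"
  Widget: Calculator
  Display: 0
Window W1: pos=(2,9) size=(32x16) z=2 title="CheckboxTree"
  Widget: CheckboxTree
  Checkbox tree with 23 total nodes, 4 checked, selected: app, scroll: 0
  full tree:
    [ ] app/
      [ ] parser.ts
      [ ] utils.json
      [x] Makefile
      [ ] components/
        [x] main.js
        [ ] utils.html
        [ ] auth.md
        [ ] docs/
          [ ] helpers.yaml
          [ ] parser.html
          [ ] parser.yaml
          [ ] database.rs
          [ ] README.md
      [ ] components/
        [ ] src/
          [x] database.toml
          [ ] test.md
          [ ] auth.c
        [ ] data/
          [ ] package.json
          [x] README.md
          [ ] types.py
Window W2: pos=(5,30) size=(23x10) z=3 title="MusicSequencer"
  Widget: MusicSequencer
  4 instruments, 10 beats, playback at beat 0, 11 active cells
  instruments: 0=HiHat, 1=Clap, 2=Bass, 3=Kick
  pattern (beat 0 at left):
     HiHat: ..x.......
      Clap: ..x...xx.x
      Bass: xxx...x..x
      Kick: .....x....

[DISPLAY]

┃ ┃   [ ] utils.json             ┃ 
┃┌┃   [x] Makefile               ┃ 
┃│┃   [-] components/            ┃ 
┃├┃     [x] main.js              ┃ 
┃│┃     [ ] utils.html           ┃ 
┃├┃     [ ] auth.md              ┃ 
┃│┃     [ ] docs/                ┃ 
┃├┃       [ ] helpers.yaml       ┃ 
┃│┃       [ ] parser.html        ┃ 
┃└┃       [ ] parser.yaml        ┃ 
┗━┗━━━━━━━━━━━━━━━━━━━━━━━━━━━━━━┛━
                                   
                                   
                                   
                                   
                                   
     ┏━━━━━━━━━━━━━━━━━━━━━┓       
     ┃ MusicSequencer      ┃       
     ┠─────────────────────┨       
     ┃      ▼123456789     ┃       
     ┃ HiHat··█·······     ┃       
     ┃  Clap··█···██·█     ┃       


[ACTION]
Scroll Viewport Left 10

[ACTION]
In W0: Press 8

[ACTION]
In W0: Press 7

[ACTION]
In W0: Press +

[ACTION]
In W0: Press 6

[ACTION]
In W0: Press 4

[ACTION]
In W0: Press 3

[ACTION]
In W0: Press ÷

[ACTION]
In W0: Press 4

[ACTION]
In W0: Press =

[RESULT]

┃ ┃   [ ] utils.json             ┃2
┃┌┃   [x] Makefile               ┃ 
┃│┃   [-] components/            ┃ 
┃├┃     [x] main.js              ┃ 
┃│┃     [ ] utils.html           ┃ 
┃├┃     [ ] auth.md              ┃ 
┃│┃     [ ] docs/                ┃ 
┃├┃       [ ] helpers.yaml       ┃ 
┃│┃       [ ] parser.html        ┃ 
┃└┃       [ ] parser.yaml        ┃ 
┗━┗━━━━━━━━━━━━━━━━━━━━━━━━━━━━━━┛━
                                   
                                   
                                   
                                   
                                   
     ┏━━━━━━━━━━━━━━━━━━━━━┓       
     ┃ MusicSequencer      ┃       
     ┠─────────────────────┨       
     ┃      ▼123456789     ┃       
     ┃ HiHat··█·······     ┃       
     ┃  Clap··█···██·█     ┃       


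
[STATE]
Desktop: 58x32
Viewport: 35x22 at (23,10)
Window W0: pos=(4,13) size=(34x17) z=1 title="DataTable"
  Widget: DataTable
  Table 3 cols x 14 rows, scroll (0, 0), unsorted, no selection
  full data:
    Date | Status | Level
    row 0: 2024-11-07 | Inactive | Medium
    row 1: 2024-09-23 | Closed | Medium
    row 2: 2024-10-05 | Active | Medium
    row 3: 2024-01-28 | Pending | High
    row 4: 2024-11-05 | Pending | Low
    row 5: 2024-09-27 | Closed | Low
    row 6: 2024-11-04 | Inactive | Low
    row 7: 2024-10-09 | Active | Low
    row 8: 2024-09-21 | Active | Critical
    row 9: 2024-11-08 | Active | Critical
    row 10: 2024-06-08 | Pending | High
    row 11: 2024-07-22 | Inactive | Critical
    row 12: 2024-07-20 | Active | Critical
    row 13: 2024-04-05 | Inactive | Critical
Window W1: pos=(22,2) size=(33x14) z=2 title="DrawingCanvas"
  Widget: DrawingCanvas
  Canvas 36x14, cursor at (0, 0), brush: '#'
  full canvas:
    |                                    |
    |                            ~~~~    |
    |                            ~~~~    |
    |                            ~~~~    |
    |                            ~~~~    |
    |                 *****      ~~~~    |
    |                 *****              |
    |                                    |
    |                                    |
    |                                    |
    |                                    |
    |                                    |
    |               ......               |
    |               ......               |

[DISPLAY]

                 *****      ~~~┃   
                 *****         ┃   
                               ┃   
                               ┃   
                               ┃   
━━━━━━━━━━━━━━━━━━━━━━━━━━━━━━━┛   
 │Level       ┃                    
─┼────────    ┃                    
e│Medium      ┃                    
 │Medium      ┃                    
 │Medium      ┃                    
 │High        ┃                    
 │Low         ┃                    
 │Low         ┃                    
e│Low         ┃                    
 │Low         ┃                    
 │Critical    ┃                    
 │Critical    ┃                    
 │High        ┃                    
━━━━━━━━━━━━━━┛                    
                                   
                                   


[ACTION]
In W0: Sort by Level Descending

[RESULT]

                 *****      ~~~┃   
                 *****         ┃   
                               ┃   
                               ┃   
                               ┃   
━━━━━━━━━━━━━━━━━━━━━━━━━━━━━━━┛   
 │Level  ▼    ┃                    
─┼────────    ┃                    
e│Medium      ┃                    
 │Medium      ┃                    
 │Medium      ┃                    
 │Low         ┃                    
 │Low         ┃                    
e│Low         ┃                    
 │Low         ┃                    
 │High        ┃                    
 │High        ┃                    
 │Critical    ┃                    
 │Critical    ┃                    
━━━━━━━━━━━━━━┛                    
                                   
                                   


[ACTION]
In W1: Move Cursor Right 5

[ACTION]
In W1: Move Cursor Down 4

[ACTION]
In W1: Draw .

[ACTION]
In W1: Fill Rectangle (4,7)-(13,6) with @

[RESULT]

      @@         *****      ~~~┃   
      @@         *****         ┃   
      @@                       ┃   
      @@                       ┃   
      @@                       ┃   
━━━━━━━━━━━━━━━━━━━━━━━━━━━━━━━┛   
 │Level  ▼    ┃                    
─┼────────    ┃                    
e│Medium      ┃                    
 │Medium      ┃                    
 │Medium      ┃                    
 │Low         ┃                    
 │Low         ┃                    
e│Low         ┃                    
 │Low         ┃                    
 │High        ┃                    
 │High        ┃                    
 │Critical    ┃                    
 │Critical    ┃                    
━━━━━━━━━━━━━━┛                    
                                   
                                   


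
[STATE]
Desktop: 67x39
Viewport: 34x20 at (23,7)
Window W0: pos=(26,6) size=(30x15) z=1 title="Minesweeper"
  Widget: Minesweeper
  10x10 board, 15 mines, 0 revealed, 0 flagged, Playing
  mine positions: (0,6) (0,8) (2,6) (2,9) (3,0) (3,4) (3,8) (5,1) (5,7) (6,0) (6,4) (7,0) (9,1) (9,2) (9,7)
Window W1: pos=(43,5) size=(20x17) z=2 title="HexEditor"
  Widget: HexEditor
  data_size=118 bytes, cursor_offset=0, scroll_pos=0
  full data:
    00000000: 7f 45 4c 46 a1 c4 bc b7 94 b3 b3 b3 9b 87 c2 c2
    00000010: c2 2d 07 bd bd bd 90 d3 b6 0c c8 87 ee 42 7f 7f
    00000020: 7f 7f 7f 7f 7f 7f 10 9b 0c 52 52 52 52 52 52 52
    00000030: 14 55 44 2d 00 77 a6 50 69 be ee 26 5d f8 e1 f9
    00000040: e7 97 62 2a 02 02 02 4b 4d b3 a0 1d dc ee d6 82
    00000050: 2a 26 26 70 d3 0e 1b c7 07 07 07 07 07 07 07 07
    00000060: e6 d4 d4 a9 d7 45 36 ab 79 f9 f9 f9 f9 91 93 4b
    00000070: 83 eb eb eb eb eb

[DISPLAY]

   ┃ Minesweeper    ┠─────────────
   ┠────────────────┃00000000  7F 
   ┃■■■■■■■■■■      ┃00000010  c2 
   ┃■■■■■■■■■■      ┃00000020  7f 
   ┃■■■■■■■■■■      ┃00000030  14 
   ┃■■■■■■■■■■      ┃00000040  e7 
   ┃■■■■■■■■■■      ┃00000050  2a 
   ┃■■■■■■■■■■      ┃00000060  e6 
   ┃■■■■■■■■■■      ┃00000070  83 
   ┃■■■■■■■■■■      ┃             
   ┃■■■■■■■■■■      ┃             
   ┃■■■■■■■■■■      ┃             
   ┃                ┃             
   ┗━━━━━━━━━━━━━━━━┃             
                    ┗━━━━━━━━━━━━━
                                  
                                  
                                  
                                  
                                  


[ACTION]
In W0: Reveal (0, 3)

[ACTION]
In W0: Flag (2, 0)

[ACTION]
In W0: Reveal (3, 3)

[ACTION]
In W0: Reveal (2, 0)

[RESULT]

   ┃ Minesweeper    ┠─────────────
   ┠────────────────┃00000000  7F 
   ┃     1■■■■      ┃00000010  c2 
   ┃     2■■■■      ┃00000020  7f 
   ┃11 112■■■■      ┃00000030  14 
   ┃■1 1■■■■■■      ┃00000040  e7 
   ┃■211■■■■■■      ┃00000050  2a 
   ┃■■■■■■■■■■      ┃00000060  e6 
   ┃■■■■■■■■■■      ┃00000070  83 
   ┃■■■■■■■■■■      ┃             
   ┃■■■■■■■■■■      ┃             
   ┃■■■■■■■■■■      ┃             
   ┃                ┃             
   ┗━━━━━━━━━━━━━━━━┃             
                    ┗━━━━━━━━━━━━━
                                  
                                  
                                  
                                  
                                  


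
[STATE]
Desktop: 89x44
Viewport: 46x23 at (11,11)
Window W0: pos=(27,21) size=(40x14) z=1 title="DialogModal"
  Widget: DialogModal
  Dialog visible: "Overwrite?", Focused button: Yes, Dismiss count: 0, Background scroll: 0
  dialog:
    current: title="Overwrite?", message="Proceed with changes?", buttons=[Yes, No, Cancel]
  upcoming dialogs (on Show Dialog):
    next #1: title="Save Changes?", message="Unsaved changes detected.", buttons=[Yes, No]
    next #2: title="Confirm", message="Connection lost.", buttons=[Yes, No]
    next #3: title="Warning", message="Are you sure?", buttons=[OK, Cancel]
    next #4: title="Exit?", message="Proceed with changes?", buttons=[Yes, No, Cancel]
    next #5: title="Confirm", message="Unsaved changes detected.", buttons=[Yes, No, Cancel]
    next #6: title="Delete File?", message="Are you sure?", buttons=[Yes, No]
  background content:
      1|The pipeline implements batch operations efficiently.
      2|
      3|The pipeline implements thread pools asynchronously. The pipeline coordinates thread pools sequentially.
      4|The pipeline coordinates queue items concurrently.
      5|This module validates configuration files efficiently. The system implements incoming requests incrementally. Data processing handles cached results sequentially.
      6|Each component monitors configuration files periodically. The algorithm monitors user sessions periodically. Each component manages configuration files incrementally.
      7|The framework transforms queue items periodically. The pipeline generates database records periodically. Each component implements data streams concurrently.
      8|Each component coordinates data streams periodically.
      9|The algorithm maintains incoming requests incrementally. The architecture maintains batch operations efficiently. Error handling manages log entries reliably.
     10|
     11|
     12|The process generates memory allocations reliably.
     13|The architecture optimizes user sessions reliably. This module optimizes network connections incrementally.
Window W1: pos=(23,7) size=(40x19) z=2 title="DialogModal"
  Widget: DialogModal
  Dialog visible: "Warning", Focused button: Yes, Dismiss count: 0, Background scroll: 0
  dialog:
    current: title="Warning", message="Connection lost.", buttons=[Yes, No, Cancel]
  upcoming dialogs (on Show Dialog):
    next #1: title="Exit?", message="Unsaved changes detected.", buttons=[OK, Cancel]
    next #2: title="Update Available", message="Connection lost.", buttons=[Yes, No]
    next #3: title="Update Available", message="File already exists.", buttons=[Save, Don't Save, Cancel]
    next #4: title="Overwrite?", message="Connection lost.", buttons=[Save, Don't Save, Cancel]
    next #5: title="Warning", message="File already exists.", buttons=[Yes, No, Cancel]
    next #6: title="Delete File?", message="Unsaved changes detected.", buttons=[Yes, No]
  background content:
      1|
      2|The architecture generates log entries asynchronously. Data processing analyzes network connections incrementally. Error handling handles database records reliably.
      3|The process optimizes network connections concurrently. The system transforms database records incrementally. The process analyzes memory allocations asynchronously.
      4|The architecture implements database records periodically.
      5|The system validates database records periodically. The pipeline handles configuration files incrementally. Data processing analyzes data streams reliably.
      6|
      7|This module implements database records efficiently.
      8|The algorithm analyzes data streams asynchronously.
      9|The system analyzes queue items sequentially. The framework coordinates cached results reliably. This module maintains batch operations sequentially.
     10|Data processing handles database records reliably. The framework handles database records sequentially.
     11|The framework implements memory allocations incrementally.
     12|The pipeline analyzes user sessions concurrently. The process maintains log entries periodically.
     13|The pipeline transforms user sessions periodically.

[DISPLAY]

            ┃The architecture generates log en
            ┃The process optimizes network con
            ┃The architecture implements datab
            ┃The system validates database rec
            ┃       ┌─────────────────────┐   
            ┃This mo│       Warning       │e r
            ┃The alg│   Connection lost.  │rea
            ┃The sys│ [Yes]  No   Cancel  │s s
            ┃Data pr└─────────────────────┘se 
            ┃The framework implements memory a
            ┃The pipeline analyzes user sessio
            ┃The pipeline transforms user sess
            ┃                                 
            ┃                                 
            ┗━━━━━━━━━━━━━━━━━━━━━━━━━━━━━━━━━
                ┃The pi┌──────────────────────
                ┃The pi│       Overwrite?     
                ┃This m│ Proceed with changes?
                ┃Each c│  [Yes]  No   Cancel  
                ┃The fr└──────────────────────
                ┃Each component coordinates da
                ┃The algorithm maintains incom
                ┃                             


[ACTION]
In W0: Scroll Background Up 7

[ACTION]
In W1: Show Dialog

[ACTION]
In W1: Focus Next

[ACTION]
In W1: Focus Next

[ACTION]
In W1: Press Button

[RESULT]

            ┃The architecture generates log en
            ┃The process optimizes network con
            ┃The architecture implements datab
            ┃The system validates database rec
            ┃                                 
            ┃This module implements database r
            ┃The algorithm analyzes data strea
            ┃The system analyzes queue items s
            ┃Data processing handles database 
            ┃The framework implements memory a
            ┃The pipeline analyzes user sessio
            ┃The pipeline transforms user sess
            ┃                                 
            ┃                                 
            ┗━━━━━━━━━━━━━━━━━━━━━━━━━━━━━━━━━
                ┃The pi┌──────────────────────
                ┃The pi│       Overwrite?     
                ┃This m│ Proceed with changes?
                ┃Each c│  [Yes]  No   Cancel  
                ┃The fr└──────────────────────
                ┃Each component coordinates da
                ┃The algorithm maintains incom
                ┃                             
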